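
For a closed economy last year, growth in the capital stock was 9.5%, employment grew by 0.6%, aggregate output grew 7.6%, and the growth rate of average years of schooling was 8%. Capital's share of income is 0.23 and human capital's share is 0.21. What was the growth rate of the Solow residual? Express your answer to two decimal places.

Labor's share = 1 − 0.23 − 0.21 = 0.56.
The capital stock: 0.23 × 9.5 = 2.185 pp.
Average years of schooling: 0.21 × 8 = 1.68 pp.
Employment: 0.56 × 0.6 = 0.336 pp.
TFP growth = 7.6 − 4.201 = 3.399%.

3.40%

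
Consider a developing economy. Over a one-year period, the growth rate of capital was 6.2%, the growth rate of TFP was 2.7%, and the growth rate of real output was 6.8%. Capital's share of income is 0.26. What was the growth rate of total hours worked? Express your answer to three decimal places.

Total hours worked growth was 3.362%.

Labor's share = 1 − 0.26 = 0.74.
gY = gA + 0.26×6.2 + 0.74×g.
0.74×g = 6.8 − 2.7 − 1.612 = 2.488.
g = 2.488 / 0.74 = 3.36216%.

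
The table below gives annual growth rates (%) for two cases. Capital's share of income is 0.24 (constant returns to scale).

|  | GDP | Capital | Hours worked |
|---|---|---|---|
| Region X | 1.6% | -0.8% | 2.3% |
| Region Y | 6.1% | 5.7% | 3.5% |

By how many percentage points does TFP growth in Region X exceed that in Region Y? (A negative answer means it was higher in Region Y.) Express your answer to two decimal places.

-2.03 percentage points

Labor's share = 1 − 0.24 = 0.76.
Region X: TFP = 1.6 + 0.192 − 1.748 = 0.044%.
Region Y: TFP = 6.1 − 1.368 − 2.66 = 2.072%.
Difference = 0.044 − (2.072) = -2.028 pp.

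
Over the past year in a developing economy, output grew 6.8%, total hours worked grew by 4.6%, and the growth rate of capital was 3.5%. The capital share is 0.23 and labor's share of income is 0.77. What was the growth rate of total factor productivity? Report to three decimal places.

Labor's share = 1 − 0.23 = 0.77.
Capital: 0.23 × 3.5 = 0.805 pp.
Total hours worked: 0.77 × 4.6 = 3.542 pp.
TFP growth = 6.8 − 4.347 = 2.453%.

Total factor productivity growth was 2.453%.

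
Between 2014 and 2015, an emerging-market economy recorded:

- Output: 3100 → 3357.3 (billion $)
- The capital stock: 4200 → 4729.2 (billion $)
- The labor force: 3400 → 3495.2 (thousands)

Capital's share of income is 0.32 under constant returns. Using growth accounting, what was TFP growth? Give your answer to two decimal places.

TFP growth was 2.36%.

Output growth = (3357.3 − 3100) / 3100 = 8.3%.
The capital stock growth = (4729.2 − 4200) / 4200 = 12.6%.
The labor force growth = (3495.2 − 3400) / 3400 = 2.8%.
Labor's share = 1 − 0.32 = 0.68.
The capital stock: 0.32 × 12.6 = 4.032 pp.
The labor force: 0.68 × 2.8 = 1.904 pp.
TFP growth = 8.3 − 5.936 = 2.364%.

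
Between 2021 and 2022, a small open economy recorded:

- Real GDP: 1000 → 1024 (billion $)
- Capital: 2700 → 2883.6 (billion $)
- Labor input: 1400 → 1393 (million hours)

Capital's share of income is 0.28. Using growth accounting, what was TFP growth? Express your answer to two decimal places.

Real GDP growth = (1024 − 1000) / 1000 = 2.4%.
Capital growth = (2883.6 − 2700) / 2700 = 6.8%.
Labor input growth = (1393 − 1400) / 1400 = -0.5%.
Labor's share = 1 − 0.28 = 0.72.
Capital: 0.28 × 6.8 = 1.904 pp.
Labor input: 0.72 × (-0.5) = -0.36 pp.
TFP growth = 2.4 − 1.544 = 0.856%.

0.86%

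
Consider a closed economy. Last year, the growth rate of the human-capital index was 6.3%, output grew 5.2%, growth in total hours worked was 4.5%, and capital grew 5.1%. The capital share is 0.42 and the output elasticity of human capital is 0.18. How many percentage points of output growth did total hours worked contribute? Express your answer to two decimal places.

Labor's share = 1 − 0.42 − 0.18 = 0.4.
Contribution = share × growth = 0.4 × 4.5 = 1.8 pp.

1.80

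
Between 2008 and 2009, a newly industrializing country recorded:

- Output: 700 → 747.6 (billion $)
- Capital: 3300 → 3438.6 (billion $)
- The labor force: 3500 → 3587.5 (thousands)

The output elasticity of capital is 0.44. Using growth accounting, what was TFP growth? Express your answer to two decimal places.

TFP growth was 3.55%.

Output growth = (747.6 − 700) / 700 = 6.8%.
Capital growth = (3438.6 − 3300) / 3300 = 4.2%.
The labor force growth = (3587.5 − 3500) / 3500 = 2.5%.
Labor's share = 1 − 0.44 = 0.56.
Capital: 0.44 × 4.2 = 1.848 pp.
The labor force: 0.56 × 2.5 = 1.4 pp.
TFP growth = 6.8 − 3.248 = 3.552%.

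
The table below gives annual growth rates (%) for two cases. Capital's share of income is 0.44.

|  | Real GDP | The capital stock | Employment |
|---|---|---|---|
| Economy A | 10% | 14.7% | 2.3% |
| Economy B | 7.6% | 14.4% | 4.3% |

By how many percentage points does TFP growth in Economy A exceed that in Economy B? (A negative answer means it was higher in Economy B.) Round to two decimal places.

Labor's share = 1 − 0.44 = 0.56.
Economy A: TFP = 10 − 6.468 − 1.288 = 2.244%.
Economy B: TFP = 7.6 − 6.336 − 2.408 = -1.144%.
Difference = 2.244 − (-1.144) = 3.388 pp.

3.39 percentage points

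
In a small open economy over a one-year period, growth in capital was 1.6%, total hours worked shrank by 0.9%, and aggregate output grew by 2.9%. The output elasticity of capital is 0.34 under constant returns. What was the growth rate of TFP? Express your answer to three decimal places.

Labor's share = 1 − 0.34 = 0.66.
Capital: 0.34 × 1.6 = 0.544 pp.
Total hours worked: 0.66 × (-0.9) = -0.594 pp.
TFP growth = 2.9 + 0.05 = 2.95%.

2.950%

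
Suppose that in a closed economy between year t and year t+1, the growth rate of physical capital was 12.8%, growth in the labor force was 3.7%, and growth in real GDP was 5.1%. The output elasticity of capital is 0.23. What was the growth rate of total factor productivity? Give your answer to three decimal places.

Labor's share = 1 − 0.23 = 0.77.
Physical capital: 0.23 × 12.8 = 2.944 pp.
The labor force: 0.77 × 3.7 = 2.849 pp.
TFP growth = 5.1 − 5.793 = -0.693%.

-0.693%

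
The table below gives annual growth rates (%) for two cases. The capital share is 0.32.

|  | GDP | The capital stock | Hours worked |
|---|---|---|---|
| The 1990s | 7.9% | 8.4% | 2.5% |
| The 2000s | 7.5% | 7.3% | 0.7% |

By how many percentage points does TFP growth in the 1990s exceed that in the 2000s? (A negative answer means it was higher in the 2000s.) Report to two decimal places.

Labor's share = 1 − 0.32 = 0.68.
The 1990s: TFP = 7.9 − 2.688 − 1.7 = 3.512%.
The 2000s: TFP = 7.5 − 2.336 − 0.476 = 4.688%.
Difference = 3.512 − (4.688) = -1.176 pp.

-1.18 percentage points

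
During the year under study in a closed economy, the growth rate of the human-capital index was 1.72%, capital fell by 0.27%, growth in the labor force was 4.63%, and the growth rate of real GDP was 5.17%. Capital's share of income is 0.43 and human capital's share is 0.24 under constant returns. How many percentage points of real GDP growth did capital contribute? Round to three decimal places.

-0.116

Contribution = share × growth = 0.43 × (-0.27) = -0.1161 pp.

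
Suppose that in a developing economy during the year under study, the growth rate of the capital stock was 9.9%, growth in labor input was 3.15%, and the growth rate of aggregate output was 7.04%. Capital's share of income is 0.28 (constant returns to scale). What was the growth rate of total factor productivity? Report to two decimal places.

Labor's share = 1 − 0.28 = 0.72.
The capital stock: 0.28 × 9.9 = 2.772 pp.
Labor input: 0.72 × 3.15 = 2.268 pp.
TFP growth = 7.04 − 5.04 = 2%.

2.00%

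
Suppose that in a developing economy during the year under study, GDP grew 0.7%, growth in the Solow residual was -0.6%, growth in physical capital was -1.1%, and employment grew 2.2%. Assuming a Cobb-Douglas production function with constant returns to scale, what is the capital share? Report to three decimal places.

The capital share is 0.273.

gY = gA + α·gK + (1−α)·gL, so gY − gA − gL = α(gK − gL).
0.7 + 0.6 − 2.2 = α × (-1.1 − 2.2).
-0.9 = -3.3 α, so α = 0.27273.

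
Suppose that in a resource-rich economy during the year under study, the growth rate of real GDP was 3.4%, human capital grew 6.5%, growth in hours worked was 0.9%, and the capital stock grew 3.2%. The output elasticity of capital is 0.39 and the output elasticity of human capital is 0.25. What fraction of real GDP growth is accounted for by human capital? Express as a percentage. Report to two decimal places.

Human capital contributed 0.25 × 6.5 = 1.625 pp.
Share of growth = 1.625 / 3.4 × 100 = 47.7941%.

47.79%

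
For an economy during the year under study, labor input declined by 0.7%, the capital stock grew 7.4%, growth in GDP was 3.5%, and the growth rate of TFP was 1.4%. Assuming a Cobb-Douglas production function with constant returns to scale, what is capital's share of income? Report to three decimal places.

gY = gA + α·gK + (1−α)·gL, so gY − gA − gL = α(gK − gL).
3.5 − 1.4 + 0.7 = α × (7.4 − (-0.7)).
2.8 = 8.1 α, so α = 0.34568.

0.346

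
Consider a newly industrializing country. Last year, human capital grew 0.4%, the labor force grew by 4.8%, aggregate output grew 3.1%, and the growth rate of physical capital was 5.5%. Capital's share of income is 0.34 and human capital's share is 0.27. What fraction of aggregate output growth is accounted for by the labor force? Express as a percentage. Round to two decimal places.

60.39%

Labor's share = 1 − 0.34 − 0.27 = 0.39.
The labor force contributed 0.39 × 4.8 = 1.872 pp.
Share of growth = 1.872 / 3.1 × 100 = 60.3871%.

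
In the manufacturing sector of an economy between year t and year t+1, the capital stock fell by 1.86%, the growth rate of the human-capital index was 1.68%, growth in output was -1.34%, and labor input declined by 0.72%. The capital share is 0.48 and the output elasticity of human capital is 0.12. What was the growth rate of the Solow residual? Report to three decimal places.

Labor's share = 1 − 0.48 − 0.12 = 0.4.
The capital stock: 0.48 × (-1.86) = -0.8928 pp.
The human-capital index: 0.12 × 1.68 = 0.2016 pp.
Labor input: 0.4 × (-0.72) = -0.288 pp.
TFP growth = -1.34 + 0.9792 = -0.3608%.

-0.361%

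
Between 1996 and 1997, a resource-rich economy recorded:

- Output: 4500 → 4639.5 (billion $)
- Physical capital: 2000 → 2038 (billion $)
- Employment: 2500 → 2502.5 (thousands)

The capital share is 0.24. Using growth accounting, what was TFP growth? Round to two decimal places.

TFP growth was 2.57%.

Output growth = (4639.5 − 4500) / 4500 = 3.1%.
Physical capital growth = (2038 − 2000) / 2000 = 1.9%.
Employment growth = (2502.5 − 2500) / 2500 = 0.1%.
Labor's share = 1 − 0.24 = 0.76.
Physical capital: 0.24 × 1.9 = 0.456 pp.
Employment: 0.76 × 0.1 = 0.076 pp.
TFP growth = 3.1 − 0.532 = 2.568%.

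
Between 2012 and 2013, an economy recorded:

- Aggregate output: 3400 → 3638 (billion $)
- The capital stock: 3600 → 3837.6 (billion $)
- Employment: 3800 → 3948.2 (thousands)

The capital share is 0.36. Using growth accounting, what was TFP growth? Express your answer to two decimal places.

Aggregate output growth = (3638 − 3400) / 3400 = 7%.
The capital stock growth = (3837.6 − 3600) / 3600 = 6.6%.
Employment growth = (3948.2 − 3800) / 3800 = 3.9%.
Labor's share = 1 − 0.36 = 0.64.
The capital stock: 0.36 × 6.6 = 2.376 pp.
Employment: 0.64 × 3.9 = 2.496 pp.
TFP growth = 7 − 4.872 = 2.128%.

2.13%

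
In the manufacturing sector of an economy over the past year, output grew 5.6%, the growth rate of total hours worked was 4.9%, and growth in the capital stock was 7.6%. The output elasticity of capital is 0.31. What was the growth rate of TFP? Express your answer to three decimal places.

Labor's share = 1 − 0.31 = 0.69.
The capital stock: 0.31 × 7.6 = 2.356 pp.
Total hours worked: 0.69 × 4.9 = 3.381 pp.
TFP growth = 5.6 − 5.737 = -0.137%.

-0.137%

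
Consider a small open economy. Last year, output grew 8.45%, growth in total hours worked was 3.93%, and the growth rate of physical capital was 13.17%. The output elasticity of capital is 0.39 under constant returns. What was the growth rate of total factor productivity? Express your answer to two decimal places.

0.92%

Labor's share = 1 − 0.39 = 0.61.
Physical capital: 0.39 × 13.17 = 5.1363 pp.
Total hours worked: 0.61 × 3.93 = 2.3973 pp.
TFP growth = 8.45 − 7.5336 = 0.9164%.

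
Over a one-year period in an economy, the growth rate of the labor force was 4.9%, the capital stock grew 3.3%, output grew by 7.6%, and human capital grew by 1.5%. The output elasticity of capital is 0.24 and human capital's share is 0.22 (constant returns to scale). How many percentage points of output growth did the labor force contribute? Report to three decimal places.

2.646 percentage points

Labor's share = 1 − 0.24 − 0.22 = 0.54.
Contribution = share × growth = 0.54 × 4.9 = 2.646 pp.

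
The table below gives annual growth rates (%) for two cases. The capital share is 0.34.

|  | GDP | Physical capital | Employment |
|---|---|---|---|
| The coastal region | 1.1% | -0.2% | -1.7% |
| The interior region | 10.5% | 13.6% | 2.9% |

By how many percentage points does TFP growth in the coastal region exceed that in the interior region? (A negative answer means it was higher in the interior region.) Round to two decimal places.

Labor's share = 1 − 0.34 = 0.66.
The coastal region: TFP = 1.1 + 0.068 + 1.122 = 2.29%.
The interior region: TFP = 10.5 − 4.624 − 1.914 = 3.962%.
Difference = 2.29 − (3.962) = -1.672 pp.

-1.67 percentage points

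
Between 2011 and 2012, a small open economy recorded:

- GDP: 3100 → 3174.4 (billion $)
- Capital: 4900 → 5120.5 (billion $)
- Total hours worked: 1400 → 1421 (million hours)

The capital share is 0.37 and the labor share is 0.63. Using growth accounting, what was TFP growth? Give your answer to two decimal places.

GDP growth = (3174.4 − 3100) / 3100 = 2.4%.
Capital growth = (5120.5 − 4900) / 4900 = 4.5%.
Total hours worked growth = (1421 − 1400) / 1400 = 1.5%.
Labor's share = 1 − 0.37 = 0.63.
Capital: 0.37 × 4.5 = 1.665 pp.
Total hours worked: 0.63 × 1.5 = 0.945 pp.
TFP growth = 2.4 − 2.61 = -0.21%.

-0.21%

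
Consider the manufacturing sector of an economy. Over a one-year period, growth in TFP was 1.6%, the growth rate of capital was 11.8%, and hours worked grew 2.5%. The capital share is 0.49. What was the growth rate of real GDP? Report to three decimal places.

8.657%

Labor's share = 1 − 0.49 = 0.51.
Capital: 0.49 × 11.8 = 5.782 pp.
Hours worked: 0.51 × 2.5 = 1.275 pp.
Output growth = 1.6 + 7.057 = 8.657%.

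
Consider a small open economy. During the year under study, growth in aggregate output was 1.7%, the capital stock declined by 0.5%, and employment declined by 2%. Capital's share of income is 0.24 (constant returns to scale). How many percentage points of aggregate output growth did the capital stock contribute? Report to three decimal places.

-0.120 percentage points

Contribution = share × growth = 0.24 × (-0.5) = -0.12 pp.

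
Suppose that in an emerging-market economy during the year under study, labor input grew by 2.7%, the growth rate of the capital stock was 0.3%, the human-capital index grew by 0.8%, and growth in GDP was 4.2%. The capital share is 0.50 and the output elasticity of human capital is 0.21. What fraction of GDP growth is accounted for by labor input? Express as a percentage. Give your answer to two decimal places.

18.64%

Labor's share = 1 − 0.5 − 0.21 = 0.29.
Labor input contributed 0.29 × 2.7 = 0.783 pp.
Share of growth = 0.783 / 4.2 × 100 = 18.6429%.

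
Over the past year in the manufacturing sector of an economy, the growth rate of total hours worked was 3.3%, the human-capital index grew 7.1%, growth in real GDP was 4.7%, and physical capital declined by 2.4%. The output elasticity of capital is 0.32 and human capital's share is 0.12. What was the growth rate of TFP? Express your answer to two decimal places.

Labor's share = 1 − 0.32 − 0.12 = 0.56.
Physical capital: 0.32 × (-2.4) = -0.768 pp.
The human-capital index: 0.12 × 7.1 = 0.852 pp.
Total hours worked: 0.56 × 3.3 = 1.848 pp.
TFP growth = 4.7 − 1.932 = 2.768%.

2.77%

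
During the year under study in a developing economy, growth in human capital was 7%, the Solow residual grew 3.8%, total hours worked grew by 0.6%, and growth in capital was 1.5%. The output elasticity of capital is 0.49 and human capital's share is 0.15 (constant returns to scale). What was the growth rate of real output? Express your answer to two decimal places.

Labor's share = 1 − 0.49 − 0.15 = 0.36.
Capital: 0.49 × 1.5 = 0.735 pp.
Human capital: 0.15 × 7 = 1.05 pp.
Total hours worked: 0.36 × 0.6 = 0.216 pp.
Output growth = 3.8 + 2.001 = 5.801%.

Real output grew 5.80%.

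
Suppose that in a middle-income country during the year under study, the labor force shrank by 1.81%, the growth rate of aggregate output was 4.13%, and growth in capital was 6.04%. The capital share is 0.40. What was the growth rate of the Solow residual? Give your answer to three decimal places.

Labor's share = 1 − 0.4 = 0.6.
Capital: 0.4 × 6.04 = 2.416 pp.
The labor force: 0.6 × (-1.81) = -1.086 pp.
TFP growth = 4.13 − 1.33 = 2.8%.

2.800%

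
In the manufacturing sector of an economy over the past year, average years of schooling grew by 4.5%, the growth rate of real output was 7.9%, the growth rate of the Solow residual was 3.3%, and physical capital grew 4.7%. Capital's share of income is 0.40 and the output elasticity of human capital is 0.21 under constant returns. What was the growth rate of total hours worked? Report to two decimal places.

Total hours worked grew 4.55%.

Labor's share = 1 − 0.4 − 0.21 = 0.39.
gY = gA + 0.4×4.7 + 0.21×4.5 + 0.39×g.
0.39×g = 7.9 − 3.3 − 2.825 = 1.775.
g = 1.775 / 0.39 = 4.5513%.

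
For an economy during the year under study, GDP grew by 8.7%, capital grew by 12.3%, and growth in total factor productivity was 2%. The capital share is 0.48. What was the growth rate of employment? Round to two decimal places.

Labor's share = 1 − 0.48 = 0.52.
gY = gA + 0.48×12.3 + 0.52×g.
0.52×g = 8.7 − 2 − 5.904 = 0.796.
g = 0.796 / 0.52 = 1.5308%.

1.53%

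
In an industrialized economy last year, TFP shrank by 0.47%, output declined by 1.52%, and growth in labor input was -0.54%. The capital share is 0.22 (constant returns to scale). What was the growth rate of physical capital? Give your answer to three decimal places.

-2.858%

Labor's share = 1 − 0.22 = 0.78.
gY = gA + 0.78×(-0.54) + 0.22×g.
0.22×g = -1.52 + 0.47 + 0.4212 = -0.6288.
g = -0.6288 / 0.22 = -2.85818%.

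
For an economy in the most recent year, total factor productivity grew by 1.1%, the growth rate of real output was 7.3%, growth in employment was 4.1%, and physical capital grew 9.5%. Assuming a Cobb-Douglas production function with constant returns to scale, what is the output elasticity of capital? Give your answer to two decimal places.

gY = gA + α·gK + (1−α)·gL, so gY − gA − gL = α(gK − gL).
7.3 − 1.1 − 4.1 = α × (9.5 − 4.1).
2.1 = 5.4 α, so α = 0.3889.

α = 0.39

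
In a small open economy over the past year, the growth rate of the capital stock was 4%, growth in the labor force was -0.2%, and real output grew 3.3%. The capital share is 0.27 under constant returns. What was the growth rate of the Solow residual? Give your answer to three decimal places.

Labor's share = 1 − 0.27 = 0.73.
The capital stock: 0.27 × 4 = 1.08 pp.
The labor force: 0.73 × (-0.2) = -0.146 pp.
TFP growth = 3.3 − 0.934 = 2.366%.

The Solow residual grew 2.366%.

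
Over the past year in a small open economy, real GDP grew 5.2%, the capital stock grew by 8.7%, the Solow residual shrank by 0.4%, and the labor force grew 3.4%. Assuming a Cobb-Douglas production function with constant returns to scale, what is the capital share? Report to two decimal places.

The capital share is 0.42.

gY = gA + α·gK + (1−α)·gL, so gY − gA − gL = α(gK − gL).
5.2 + 0.4 − 3.4 = α × (8.7 − 3.4).
2.2 = 5.3 α, so α = 0.4151.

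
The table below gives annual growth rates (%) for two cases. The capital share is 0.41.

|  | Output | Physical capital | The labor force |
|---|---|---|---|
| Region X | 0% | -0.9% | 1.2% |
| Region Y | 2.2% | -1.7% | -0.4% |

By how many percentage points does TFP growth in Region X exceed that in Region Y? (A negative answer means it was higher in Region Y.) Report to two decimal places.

Labor's share = 1 − 0.41 = 0.59.
Region X: TFP = 0 + 0.369 − 0.708 = -0.339%.
Region Y: TFP = 2.2 + 0.697 + 0.236 = 3.133%.
Difference = -0.339 − (3.133) = -3.472 pp.

-3.47 percentage points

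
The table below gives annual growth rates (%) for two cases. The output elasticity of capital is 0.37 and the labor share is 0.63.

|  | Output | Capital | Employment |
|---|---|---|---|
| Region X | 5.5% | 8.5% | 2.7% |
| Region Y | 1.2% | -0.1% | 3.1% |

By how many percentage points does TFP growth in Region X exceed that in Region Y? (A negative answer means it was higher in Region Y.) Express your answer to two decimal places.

Labor's share = 1 − 0.37 = 0.63.
Region X: TFP = 5.5 − 3.145 − 1.701 = 0.654%.
Region Y: TFP = 1.2 + 0.037 − 1.953 = -0.716%.
Difference = 0.654 − (-0.716) = 1.37 pp.

1.37 percentage points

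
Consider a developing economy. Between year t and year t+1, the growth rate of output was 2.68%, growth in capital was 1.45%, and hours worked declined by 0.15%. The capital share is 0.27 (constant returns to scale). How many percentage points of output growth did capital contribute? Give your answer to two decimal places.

0.39

Contribution = share × growth = 0.27 × 1.45 = 0.3915 pp.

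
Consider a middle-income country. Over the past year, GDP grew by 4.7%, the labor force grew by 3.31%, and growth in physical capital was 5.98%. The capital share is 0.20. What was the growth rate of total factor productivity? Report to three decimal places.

Total factor productivity grew 0.856%.

Labor's share = 1 − 0.2 = 0.8.
Physical capital: 0.2 × 5.98 = 1.196 pp.
The labor force: 0.8 × 3.31 = 2.648 pp.
TFP growth = 4.7 − 3.844 = 0.856%.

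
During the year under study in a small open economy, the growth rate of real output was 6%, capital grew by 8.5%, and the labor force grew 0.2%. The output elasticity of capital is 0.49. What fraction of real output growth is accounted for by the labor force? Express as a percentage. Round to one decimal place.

The labor force accounted for 1.7% of growth.

Labor's share = 1 − 0.49 = 0.51.
The labor force contributed 0.51 × 0.2 = 0.102 pp.
Share of growth = 0.102 / 6 × 100 = 1.7%.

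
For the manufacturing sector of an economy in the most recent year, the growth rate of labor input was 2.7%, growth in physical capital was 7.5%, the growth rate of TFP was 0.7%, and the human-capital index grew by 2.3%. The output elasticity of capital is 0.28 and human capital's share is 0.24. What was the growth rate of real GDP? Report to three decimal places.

Labor's share = 1 − 0.28 − 0.24 = 0.48.
Physical capital: 0.28 × 7.5 = 2.1 pp.
The human-capital index: 0.24 × 2.3 = 0.552 pp.
Labor input: 0.48 × 2.7 = 1.296 pp.
Output growth = 0.7 + 3.948 = 4.648%.

4.648%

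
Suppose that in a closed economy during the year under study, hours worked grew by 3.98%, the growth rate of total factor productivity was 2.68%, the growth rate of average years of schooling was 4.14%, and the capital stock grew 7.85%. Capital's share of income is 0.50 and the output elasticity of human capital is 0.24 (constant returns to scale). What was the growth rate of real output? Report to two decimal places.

Labor's share = 1 − 0.5 − 0.24 = 0.26.
The capital stock: 0.5 × 7.85 = 3.925 pp.
Average years of schooling: 0.24 × 4.14 = 0.9936 pp.
Hours worked: 0.26 × 3.98 = 1.0348 pp.
Output growth = 2.68 + 5.9534 = 8.6334%.

8.63%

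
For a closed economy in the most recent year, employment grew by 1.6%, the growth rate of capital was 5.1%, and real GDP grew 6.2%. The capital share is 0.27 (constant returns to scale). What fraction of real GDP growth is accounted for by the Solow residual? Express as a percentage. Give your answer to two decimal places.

58.95%

Labor's share = 1 − 0.27 = 0.73.
Capital: 0.27 × 5.1 = 1.377 pp.
Employment: 0.73 × 1.6 = 1.168 pp.
TFP growth = 6.2 − 2.545 = 3.655%.
TFP share of growth = 3.655 / 6.2 × 100 = 58.9516%.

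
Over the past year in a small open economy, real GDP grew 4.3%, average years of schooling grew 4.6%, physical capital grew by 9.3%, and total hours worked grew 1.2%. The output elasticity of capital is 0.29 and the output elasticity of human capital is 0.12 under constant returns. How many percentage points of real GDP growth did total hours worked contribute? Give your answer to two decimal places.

Labor's share = 1 − 0.29 − 0.12 = 0.59.
Contribution = share × growth = 0.59 × 1.2 = 0.708 pp.

0.71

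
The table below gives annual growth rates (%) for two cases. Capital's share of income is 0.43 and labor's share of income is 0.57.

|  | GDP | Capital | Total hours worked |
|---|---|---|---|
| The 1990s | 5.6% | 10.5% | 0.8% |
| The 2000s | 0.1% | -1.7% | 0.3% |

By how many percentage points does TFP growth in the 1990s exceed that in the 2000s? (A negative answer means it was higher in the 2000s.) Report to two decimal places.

-0.03 percentage points

Labor's share = 1 − 0.43 = 0.57.
The 1990s: TFP = 5.6 − 4.515 − 0.456 = 0.629%.
The 2000s: TFP = 0.1 + 0.731 − 0.171 = 0.66%.
Difference = 0.629 − (0.66) = -0.031 pp.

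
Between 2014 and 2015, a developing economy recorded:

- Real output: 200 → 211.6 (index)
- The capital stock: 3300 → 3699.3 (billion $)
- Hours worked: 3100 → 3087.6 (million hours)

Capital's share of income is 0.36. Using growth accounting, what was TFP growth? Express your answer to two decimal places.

1.70%

Real output growth = (211.6 − 200) / 200 = 5.8%.
The capital stock growth = (3699.3 − 3300) / 3300 = 12.1%.
Hours worked growth = (3087.6 − 3100) / 3100 = -0.4%.
Labor's share = 1 − 0.36 = 0.64.
The capital stock: 0.36 × 12.1 = 4.356 pp.
Hours worked: 0.64 × (-0.4) = -0.256 pp.
TFP growth = 5.8 − 4.1 = 1.7%.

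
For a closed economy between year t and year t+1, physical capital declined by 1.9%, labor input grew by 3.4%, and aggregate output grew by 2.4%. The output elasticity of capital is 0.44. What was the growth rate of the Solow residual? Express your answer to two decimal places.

Labor's share = 1 − 0.44 = 0.56.
Physical capital: 0.44 × (-1.9) = -0.836 pp.
Labor input: 0.56 × 3.4 = 1.904 pp.
TFP growth = 2.4 − 1.068 = 1.332%.

1.33%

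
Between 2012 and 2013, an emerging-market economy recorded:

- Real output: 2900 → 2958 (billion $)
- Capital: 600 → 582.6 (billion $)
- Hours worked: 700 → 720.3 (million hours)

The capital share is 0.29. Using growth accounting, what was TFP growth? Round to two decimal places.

Real output growth = (2958 − 2900) / 2900 = 2%.
Capital growth = (582.6 − 600) / 600 = -2.9%.
Hours worked growth = (720.3 − 700) / 700 = 2.9%.
Labor's share = 1 − 0.29 = 0.71.
Capital: 0.29 × (-2.9) = -0.841 pp.
Hours worked: 0.71 × 2.9 = 2.059 pp.
TFP growth = 2 − 1.218 = 0.782%.

0.78%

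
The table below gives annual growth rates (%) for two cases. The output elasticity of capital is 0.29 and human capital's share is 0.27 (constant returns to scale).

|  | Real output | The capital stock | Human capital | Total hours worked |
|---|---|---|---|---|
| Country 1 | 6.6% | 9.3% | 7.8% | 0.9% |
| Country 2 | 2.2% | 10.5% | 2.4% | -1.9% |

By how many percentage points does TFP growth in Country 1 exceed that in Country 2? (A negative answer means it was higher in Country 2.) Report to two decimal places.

Labor's share = 1 − 0.29 − 0.27 = 0.44.
Country 1: TFP = 6.6 − 2.697 − 2.106 − 0.396 = 1.401%.
Country 2: TFP = 2.2 − 3.045 − 0.648 + 0.836 = -0.657%.
Difference = 1.401 − (-0.657) = 2.058 pp.

2.06 percentage points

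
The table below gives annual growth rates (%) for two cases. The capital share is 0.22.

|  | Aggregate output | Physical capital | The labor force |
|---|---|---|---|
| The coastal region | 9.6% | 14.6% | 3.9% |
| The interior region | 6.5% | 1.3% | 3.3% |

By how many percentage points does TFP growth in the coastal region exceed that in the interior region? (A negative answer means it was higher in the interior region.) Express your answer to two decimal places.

-0.29 percentage points

Labor's share = 1 − 0.22 = 0.78.
The coastal region: TFP = 9.6 − 3.212 − 3.042 = 3.346%.
The interior region: TFP = 6.5 − 0.286 − 2.574 = 3.64%.
Difference = 3.346 − (3.64) = -0.294 pp.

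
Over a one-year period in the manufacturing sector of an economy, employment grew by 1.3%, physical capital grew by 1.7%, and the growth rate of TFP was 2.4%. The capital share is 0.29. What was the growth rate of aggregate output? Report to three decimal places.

Labor's share = 1 − 0.29 = 0.71.
Physical capital: 0.29 × 1.7 = 0.493 pp.
Employment: 0.71 × 1.3 = 0.923 pp.
Output growth = 2.4 + 1.416 = 3.816%.

3.816%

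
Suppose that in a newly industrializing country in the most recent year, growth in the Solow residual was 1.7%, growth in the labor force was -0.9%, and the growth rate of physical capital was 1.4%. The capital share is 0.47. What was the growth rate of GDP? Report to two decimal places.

1.88%

Labor's share = 1 − 0.47 = 0.53.
Physical capital: 0.47 × 1.4 = 0.658 pp.
The labor force: 0.53 × (-0.9) = -0.477 pp.
Output growth = 1.7 + 0.181 = 1.881%.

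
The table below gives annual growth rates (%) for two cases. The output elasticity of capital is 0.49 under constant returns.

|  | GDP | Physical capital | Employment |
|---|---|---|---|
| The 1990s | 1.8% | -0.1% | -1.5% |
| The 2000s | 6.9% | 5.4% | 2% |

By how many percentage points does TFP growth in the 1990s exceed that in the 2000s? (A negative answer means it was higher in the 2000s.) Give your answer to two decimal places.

-0.62 percentage points

Labor's share = 1 − 0.49 = 0.51.
The 1990s: TFP = 1.8 + 0.049 + 0.765 = 2.614%.
The 2000s: TFP = 6.9 − 2.646 − 1.02 = 3.234%.
Difference = 2.614 − (3.234) = -0.62 pp.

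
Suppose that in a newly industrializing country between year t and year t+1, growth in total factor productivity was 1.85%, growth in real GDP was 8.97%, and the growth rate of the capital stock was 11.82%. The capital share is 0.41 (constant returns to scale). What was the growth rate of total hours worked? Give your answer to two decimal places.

Total hours worked growth was 3.85%.

Labor's share = 1 − 0.41 = 0.59.
gY = gA + 0.41×11.82 + 0.59×g.
0.59×g = 8.97 − 1.85 − 4.8462 = 2.2738.
g = 2.2738 / 0.59 = 3.8539%.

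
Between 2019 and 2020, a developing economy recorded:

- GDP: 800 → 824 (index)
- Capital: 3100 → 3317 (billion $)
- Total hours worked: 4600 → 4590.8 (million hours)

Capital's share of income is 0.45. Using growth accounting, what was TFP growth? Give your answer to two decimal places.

GDP growth = (824 − 800) / 800 = 3%.
Capital growth = (3317 − 3100) / 3100 = 7%.
Total hours worked growth = (4590.8 − 4600) / 4600 = -0.2%.
Labor's share = 1 − 0.45 = 0.55.
Capital: 0.45 × 7 = 3.15 pp.
Total hours worked: 0.55 × (-0.2) = -0.11 pp.
TFP growth = 3 − 3.04 = -0.04%.

-0.04%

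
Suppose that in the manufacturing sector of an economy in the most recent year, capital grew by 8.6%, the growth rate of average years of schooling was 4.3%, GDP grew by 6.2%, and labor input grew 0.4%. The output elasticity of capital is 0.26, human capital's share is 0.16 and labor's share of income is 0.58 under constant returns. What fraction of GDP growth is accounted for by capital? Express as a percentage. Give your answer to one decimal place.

Capital contributed 0.26 × 8.6 = 2.236 pp.
Share of growth = 2.236 / 6.2 × 100 = 36.065%.

Capital accounted for 36.1% of growth.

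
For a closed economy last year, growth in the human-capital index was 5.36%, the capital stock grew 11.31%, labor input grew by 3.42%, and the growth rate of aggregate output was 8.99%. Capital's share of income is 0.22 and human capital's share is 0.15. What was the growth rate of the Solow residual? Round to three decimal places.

3.543%

Labor's share = 1 − 0.22 − 0.15 = 0.63.
The capital stock: 0.22 × 11.31 = 2.4882 pp.
The human-capital index: 0.15 × 5.36 = 0.804 pp.
Labor input: 0.63 × 3.42 = 2.1546 pp.
TFP growth = 8.99 − 5.4468 = 3.5432%.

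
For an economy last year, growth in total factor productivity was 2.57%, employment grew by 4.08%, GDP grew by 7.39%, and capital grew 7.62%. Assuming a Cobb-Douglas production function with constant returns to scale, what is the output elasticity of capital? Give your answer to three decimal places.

gY = gA + α·gK + (1−α)·gL, so gY − gA − gL = α(gK − gL).
7.39 − 2.57 − 4.08 = α × (7.62 − 4.08).
0.74 = 3.54 α, so α = 0.20904.

The output elasticity of capital is 0.209.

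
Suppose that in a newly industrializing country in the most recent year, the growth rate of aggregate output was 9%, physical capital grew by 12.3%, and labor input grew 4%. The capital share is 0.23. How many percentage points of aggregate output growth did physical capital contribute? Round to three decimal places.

2.829 percentage points

Contribution = share × growth = 0.23 × 12.3 = 2.829 pp.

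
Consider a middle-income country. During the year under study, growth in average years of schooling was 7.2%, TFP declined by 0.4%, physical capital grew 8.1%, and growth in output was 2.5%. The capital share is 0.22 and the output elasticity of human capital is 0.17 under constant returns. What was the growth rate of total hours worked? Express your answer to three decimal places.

Labor's share = 1 − 0.22 − 0.17 = 0.61.
gY = gA + 0.22×8.1 + 0.17×7.2 + 0.61×g.
0.61×g = 2.5 + 0.4 − 3.006 = -0.106.
g = -0.106 / 0.61 = -0.17377%.

-0.174%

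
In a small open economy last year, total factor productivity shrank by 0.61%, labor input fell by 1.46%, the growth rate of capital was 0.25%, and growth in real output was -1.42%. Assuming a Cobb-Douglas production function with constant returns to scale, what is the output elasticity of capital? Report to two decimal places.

α = 0.38

gY = gA + α·gK + (1−α)·gL, so gY − gA − gL = α(gK − gL).
-1.42 + 0.61 + 1.46 = α × (0.25 − (-1.46)).
0.65 = 1.71 α, so α = 0.3801.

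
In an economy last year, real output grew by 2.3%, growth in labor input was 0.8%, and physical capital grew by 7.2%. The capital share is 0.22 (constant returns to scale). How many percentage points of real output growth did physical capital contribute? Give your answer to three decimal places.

Contribution = share × growth = 0.22 × 7.2 = 1.584 pp.

1.584 pp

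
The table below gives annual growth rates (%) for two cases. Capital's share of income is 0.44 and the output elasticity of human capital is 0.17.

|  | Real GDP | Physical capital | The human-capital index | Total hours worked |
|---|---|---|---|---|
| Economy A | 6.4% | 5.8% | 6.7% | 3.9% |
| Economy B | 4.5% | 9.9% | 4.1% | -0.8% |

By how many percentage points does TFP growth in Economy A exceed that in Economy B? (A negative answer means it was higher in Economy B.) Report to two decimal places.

1.43 percentage points

Labor's share = 1 − 0.44 − 0.17 = 0.39.
Economy A: TFP = 6.4 − 2.552 − 1.139 − 1.521 = 1.188%.
Economy B: TFP = 4.5 − 4.356 − 0.697 + 0.312 = -0.241%.
Difference = 1.188 − (-0.241) = 1.429 pp.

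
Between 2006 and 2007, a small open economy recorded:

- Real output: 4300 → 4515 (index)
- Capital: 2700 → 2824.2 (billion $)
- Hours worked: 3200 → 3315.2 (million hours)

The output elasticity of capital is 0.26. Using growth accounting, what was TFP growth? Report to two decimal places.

1.14%

Real output growth = (4515 − 4300) / 4300 = 5%.
Capital growth = (2824.2 − 2700) / 2700 = 4.6%.
Hours worked growth = (3315.2 − 3200) / 3200 = 3.6%.
Labor's share = 1 − 0.26 = 0.74.
Capital: 0.26 × 4.6 = 1.196 pp.
Hours worked: 0.74 × 3.6 = 2.664 pp.
TFP growth = 5 − 3.86 = 1.14%.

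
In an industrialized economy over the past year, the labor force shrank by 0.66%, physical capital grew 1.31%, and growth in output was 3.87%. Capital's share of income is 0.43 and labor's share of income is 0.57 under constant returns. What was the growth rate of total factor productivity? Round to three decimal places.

Labor's share = 1 − 0.43 = 0.57.
Physical capital: 0.43 × 1.31 = 0.5633 pp.
The labor force: 0.57 × (-0.66) = -0.3762 pp.
TFP growth = 3.87 − 0.1871 = 3.6829%.

Total factor productivity grew 3.683%.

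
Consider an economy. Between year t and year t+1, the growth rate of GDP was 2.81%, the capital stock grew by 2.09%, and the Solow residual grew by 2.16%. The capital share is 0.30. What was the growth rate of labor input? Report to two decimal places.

0.03%

Labor's share = 1 − 0.3 = 0.7.
gY = gA + 0.3×2.09 + 0.7×g.
0.7×g = 2.81 − 2.16 − 0.627 = 0.023.
g = 0.023 / 0.7 = 0.0329%.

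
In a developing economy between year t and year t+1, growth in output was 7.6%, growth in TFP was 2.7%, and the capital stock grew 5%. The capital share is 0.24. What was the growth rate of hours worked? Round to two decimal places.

Hours worked grew 4.87%.

Labor's share = 1 − 0.24 = 0.76.
gY = gA + 0.24×5 + 0.76×g.
0.76×g = 7.6 − 2.7 − 1.2 = 3.7.
g = 3.7 / 0.76 = 4.8684%.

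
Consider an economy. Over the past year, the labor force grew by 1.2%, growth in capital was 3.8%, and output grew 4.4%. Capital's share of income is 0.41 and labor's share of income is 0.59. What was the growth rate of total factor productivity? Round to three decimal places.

Labor's share = 1 − 0.41 = 0.59.
Capital: 0.41 × 3.8 = 1.558 pp.
The labor force: 0.59 × 1.2 = 0.708 pp.
TFP growth = 4.4 − 2.266 = 2.134%.

Total factor productivity growth was 2.134%.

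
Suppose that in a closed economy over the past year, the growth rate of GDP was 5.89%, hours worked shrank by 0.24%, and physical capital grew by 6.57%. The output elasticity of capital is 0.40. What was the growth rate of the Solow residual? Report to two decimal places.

Labor's share = 1 − 0.4 = 0.6.
Physical capital: 0.4 × 6.57 = 2.628 pp.
Hours worked: 0.6 × (-0.24) = -0.144 pp.
TFP growth = 5.89 − 2.484 = 3.406%.

3.41%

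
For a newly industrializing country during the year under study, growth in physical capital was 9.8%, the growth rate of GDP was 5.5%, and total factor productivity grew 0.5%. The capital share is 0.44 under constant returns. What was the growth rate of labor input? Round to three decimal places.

Labor input growth was 1.229%.

Labor's share = 1 − 0.44 = 0.56.
gY = gA + 0.44×9.8 + 0.56×g.
0.56×g = 5.5 − 0.5 − 4.312 = 0.688.
g = 0.688 / 0.56 = 1.22857%.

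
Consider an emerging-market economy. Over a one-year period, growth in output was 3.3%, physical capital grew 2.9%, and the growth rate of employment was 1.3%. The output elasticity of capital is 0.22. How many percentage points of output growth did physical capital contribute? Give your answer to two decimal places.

0.64 percentage points

Contribution = share × growth = 0.22 × 2.9 = 0.638 pp.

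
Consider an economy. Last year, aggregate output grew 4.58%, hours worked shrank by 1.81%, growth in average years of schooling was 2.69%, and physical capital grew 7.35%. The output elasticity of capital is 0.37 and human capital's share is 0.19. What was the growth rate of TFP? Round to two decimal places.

2.15%

Labor's share = 1 − 0.37 − 0.19 = 0.44.
Physical capital: 0.37 × 7.35 = 2.7195 pp.
Average years of schooling: 0.19 × 2.69 = 0.5111 pp.
Hours worked: 0.44 × (-1.81) = -0.7964 pp.
TFP growth = 4.58 − 2.4342 = 2.1458%.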